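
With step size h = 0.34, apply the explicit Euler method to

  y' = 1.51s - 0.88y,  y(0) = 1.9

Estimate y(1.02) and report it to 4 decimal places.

1.1254

Euler: y_{n+1} = y_n + h·f(s_n, y_n).
s=0.000000, y=1.900000: f=-1.672000 → y ← 1.900000 + 0.34·(-1.672000) = 1.331520
s=0.340000, y=1.331520: f=-0.658338 → y ← 1.331520 + 0.34·(-0.658338) = 1.107685
s=0.680000, y=1.107685: f=0.052037 → y ← 1.107685 + 0.34·0.052037 = 1.125378
y(1.02) ≈ 1.1254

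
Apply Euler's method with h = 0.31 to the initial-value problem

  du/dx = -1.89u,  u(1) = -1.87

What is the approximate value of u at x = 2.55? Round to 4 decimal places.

Euler: u_{n+1} = u_n + h·f(x_n, u_n).
x=1.000000, u=-1.870000: f=3.534300 → u ← -1.870000 + 0.31·3.534300 = -0.774367
x=1.310000, u=-0.774367: f=1.463554 → u ← -0.774367 + 0.31·1.463554 = -0.320665
x=1.620000, u=-0.320665: f=0.606058 → u ← -0.320665 + 0.31·0.606058 = -0.132788
x=1.930000, u=-0.132788: f=0.250968 → u ← -0.132788 + 0.31·0.250968 = -0.054987
x=2.240000, u=-0.054987: f=0.103926 → u ← -0.054987 + 0.31·0.103926 = -0.022770
u(2.55) ≈ -0.0228

-0.0228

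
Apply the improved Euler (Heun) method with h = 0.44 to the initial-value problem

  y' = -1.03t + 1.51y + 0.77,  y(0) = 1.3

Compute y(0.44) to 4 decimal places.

Heun: k1 = f(t_n, y_n); k2 = f(t_n + h, y_n + h·k1); y_{n+1} = y_n + (h/2)·(k1 + k2).
t=0.000000, y=1.300000:
  k1 = f(0.000000, 1.300000) = 2.733000
  k2 = f(0.440000, 2.502520) = 4.095605
  y ← 1.300000 + (0.44/2)·(2.733000 + 4.095605) = 2.802293
y(0.44) ≈ 2.8023

2.8023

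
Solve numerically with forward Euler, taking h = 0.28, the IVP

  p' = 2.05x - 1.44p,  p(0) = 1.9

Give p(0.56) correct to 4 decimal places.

Euler: p_{n+1} = p_n + h·f(x_n, p_n).
x=0.000000, p=1.900000: f=-2.736000 → p ← 1.900000 + 0.28·(-2.736000) = 1.133920
x=0.280000, p=1.133920: f=-1.058845 → p ← 1.133920 + 0.28·(-1.058845) = 0.837443
p(0.56) ≈ 0.8374

0.8374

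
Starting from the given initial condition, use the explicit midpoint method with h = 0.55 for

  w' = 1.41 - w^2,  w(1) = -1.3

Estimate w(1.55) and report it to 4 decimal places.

Midpoint: k1 = f(t_n, w_n); k2 = f(t_n + h/2, w_n + (h/2)·k1); w_{n+1} = w_n + h·k2.
t=1.000000, w=-1.300000:
  k1 = f(1.000000, -1.300000) = -0.280000
  k2 = f(1.275000, -1.377000) = -0.486129
  w ← -1.300000 + 0.55·(-0.486129) = -1.567371
w(1.55) ≈ -1.5674

-1.5674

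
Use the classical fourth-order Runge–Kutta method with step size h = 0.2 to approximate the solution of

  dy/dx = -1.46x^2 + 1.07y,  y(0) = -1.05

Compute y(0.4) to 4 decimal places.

-1.6457

RK4: k1 = f(x_n, y_n); k2 = f(x_n + h/2, y_n + (h/2)·k1); k3 = f(x_n + h/2, y_n + (h/2)·k2); k4 = f(x_n + h, y_n + h·k3); y_{n+1} = y_n + (h/6)·(k1 + 2k2 + 2k3 + k4).
x=0.000000, y=-1.050000:
  k1 = f(0.000000, -1.050000) = -1.123500
  k2 = f(0.100000, -1.162350) = -1.258315
  k3 = f(0.100000, -1.175831) = -1.272740
  k4 = f(0.200000, -1.304548) = -1.454266
  y ← -1.050000 + (0.2/6)·(k1 + 2k2 + 2k3 + k4) = -1.304662
x=0.200000, y=-1.304662:
  k1 = f(0.200000, -1.304662) = -1.454389
  k2 = f(0.300000, -1.450101) = -1.683008
  k3 = f(0.300000, -1.472963) = -1.707471
  k4 = f(0.400000, -1.646157) = -1.994988
  y ← -1.304662 + (0.2/6)·(k1 + 2k2 + 2k3 + k4) = -1.645674
y(0.4) ≈ -1.6457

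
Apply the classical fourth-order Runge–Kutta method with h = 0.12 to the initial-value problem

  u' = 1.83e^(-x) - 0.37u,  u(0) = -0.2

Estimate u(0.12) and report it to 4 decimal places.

0.0110

RK4: k1 = f(x_n, u_n); k2 = f(x_n + h/2, u_n + (h/2)·k1); k3 = f(x_n + h/2, u_n + (h/2)·k2); k4 = f(x_n + h, u_n + h·k3); u_{n+1} = u_n + (h/6)·(k1 + 2k2 + 2k3 + k4).
x=0.000000, u=-0.200000:
  k1 = f(0.000000, -0.200000) = 1.904000
  k2 = f(0.060000, -0.085760) = 1.755160
  k3 = f(0.060000, -0.094690) = 1.758465
  k4 = f(0.120000, 0.011016) = 1.618989
  u ← -0.200000 + (0.12/6)·(k1 + 2k2 + 2k3 + k4) = 0.011005
u(0.12) ≈ 0.0110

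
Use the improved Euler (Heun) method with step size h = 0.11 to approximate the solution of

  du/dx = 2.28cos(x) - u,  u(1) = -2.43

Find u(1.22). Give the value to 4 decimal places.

-1.7543

Heun: k1 = f(x_n, u_n); k2 = f(x_n + h, u_n + h·k1); u_{n+1} = u_n + (h/2)·(k1 + k2).
x=1.000000, u=-2.430000:
  k1 = f(1.000000, -2.430000) = 3.661889
  k2 = f(1.110000, -2.027192) = 3.041020
  u ← -2.430000 + (0.11/2)·(3.661889 + 3.041020) = -2.061340
x=1.110000, u=-2.061340:
  k1 = f(1.110000, -2.061340) = 3.075168
  k2 = f(1.220000, -1.723071) = 2.506584
  u ← -2.061340 + (0.11/2)·(3.075168 + 2.506584) = -1.754344
u(1.22) ≈ -1.7543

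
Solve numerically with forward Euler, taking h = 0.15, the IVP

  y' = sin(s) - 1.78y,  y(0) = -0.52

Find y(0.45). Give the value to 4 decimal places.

Euler: y_{n+1} = y_n + h·f(s_n, y_n).
s=0.000000, y=-0.520000: f=0.925600 → y ← -0.520000 + 0.15·0.925600 = -0.381160
s=0.150000, y=-0.381160: f=0.827903 → y ← -0.381160 + 0.15·0.827903 = -0.256975
s=0.300000, y=-0.256975: f=0.752935 → y ← -0.256975 + 0.15·0.752935 = -0.144034
y(0.45) ≈ -0.1440

-0.1440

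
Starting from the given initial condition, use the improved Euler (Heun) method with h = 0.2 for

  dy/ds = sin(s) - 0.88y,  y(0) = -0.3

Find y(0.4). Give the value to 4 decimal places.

-0.1394

Heun: k1 = f(s_n, y_n); k2 = f(s_n + h, y_n + h·k1); y_{n+1} = y_n + (h/2)·(k1 + k2).
s=0.000000, y=-0.300000:
  k1 = f(0.000000, -0.300000) = 0.264000
  k2 = f(0.200000, -0.247200) = 0.416205
  y ← -0.300000 + (0.2/2)·(0.264000 + 0.416205) = -0.231979
s=0.200000, y=-0.231979:
  k1 = f(0.200000, -0.231979) = 0.402811
  k2 = f(0.400000, -0.151417) = 0.522665
  y ← -0.231979 + (0.2/2)·(0.402811 + 0.522665) = -0.139432
y(0.4) ≈ -0.1394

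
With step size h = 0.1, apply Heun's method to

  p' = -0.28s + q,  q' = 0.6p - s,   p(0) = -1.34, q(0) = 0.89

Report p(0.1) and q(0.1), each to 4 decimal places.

Heun on (p,q): k1 = f(s_n, state_n); k2 = f(s_n + h, state_n + h·k1); state_{n+1} = state_n + (h/2)·(k1 + k2).
0.000000: (-1.340000, 0.890000)
  k1 = (0.890000, -0.804000)
  predictor → (-1.251000, 0.809600)
  k2 = (0.781600, -0.850600)
  → (-1.256420, 0.807270)
(p(0.1), q(0.1)) ≈ (-1.2564, 0.8073)

-1.2564, 0.8073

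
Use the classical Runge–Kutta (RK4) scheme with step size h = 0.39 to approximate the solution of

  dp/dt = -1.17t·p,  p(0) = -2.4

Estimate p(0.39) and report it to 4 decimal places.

-2.1957

RK4: k1 = f(t_n, p_n); k2 = f(t_n + h/2, p_n + (h/2)·k1); k3 = f(t_n + h/2, p_n + (h/2)·k2); k4 = f(t_n + h, p_n + h·k3); p_{n+1} = p_n + (h/6)·(k1 + 2k2 + 2k3 + k4).
t=0.000000, p=-2.400000:
  k1 = f(0.000000, -2.400000) = 0.000000
  k2 = f(0.195000, -2.400000) = 0.547560
  k3 = f(0.195000, -2.293226) = 0.523199
  k4 = f(0.390000, -2.195952) = 1.002013
  p ← -2.400000 + (0.39/6)·(k1 + 2k2 + 2k3 + k4) = -2.195670
p(0.39) ≈ -2.1957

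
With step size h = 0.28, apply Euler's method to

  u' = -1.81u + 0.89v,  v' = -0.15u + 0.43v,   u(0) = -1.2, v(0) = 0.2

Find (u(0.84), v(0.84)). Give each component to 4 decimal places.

-0.0158, 0.3784

Euler on (u,v): u_{n+1} = u_n + h·u', v_{n+1} = v_n + h·v'.
0.000000: (-1.200000, 0.200000); f=(2.350000, 0.266000) → (-0.542000, 0.274480)
0.280000: (-0.542000, 0.274480); f=(1.225307, 0.199326) → (-0.198914, 0.330291)
0.560000: (-0.198914, 0.330291); f=(0.653994, 0.171862) → (-0.015796, 0.378413)
(u(0.84), v(0.84)) ≈ (-0.0158, 0.3784)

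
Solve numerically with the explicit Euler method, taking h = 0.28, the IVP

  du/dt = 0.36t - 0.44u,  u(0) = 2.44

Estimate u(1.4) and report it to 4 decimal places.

1.5140

Euler: u_{n+1} = u_n + h·f(t_n, u_n).
t=0.000000, u=2.440000: f=-1.073600 → u ← 2.440000 + 0.28·(-1.073600) = 2.139392
t=0.280000, u=2.139392: f=-0.840532 → u ← 2.139392 + 0.28·(-0.840532) = 1.904043
t=0.560000, u=1.904043: f=-0.636179 → u ← 1.904043 + 0.28·(-0.636179) = 1.725913
t=0.840000, u=1.725913: f=-0.457002 → u ← 1.725913 + 0.28·(-0.457002) = 1.597952
t=1.120000, u=1.597952: f=-0.299899 → u ← 1.597952 + 0.28·(-0.299899) = 1.513981
u(1.4) ≈ 1.5140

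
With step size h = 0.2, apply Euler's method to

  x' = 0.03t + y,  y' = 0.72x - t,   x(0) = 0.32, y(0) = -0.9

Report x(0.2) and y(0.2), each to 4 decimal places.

Euler on (x,y): x_{n+1} = x_n + h·x', y_{n+1} = y_n + h·y'.
0.000000: (0.320000, -0.900000); f=(-0.900000, 0.230400) → (0.140000, -0.853920)
(x(0.2), y(0.2)) ≈ (0.1400, -0.8539)

0.1400, -0.8539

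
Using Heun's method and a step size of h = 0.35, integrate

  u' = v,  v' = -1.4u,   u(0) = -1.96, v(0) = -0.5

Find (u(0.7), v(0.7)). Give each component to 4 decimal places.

-1.6221, 1.4239

Heun on (u,v): k1 = f(s_n, state_n); k2 = f(s_n + h, state_n + h·k1); state_{n+1} = state_n + (h/2)·(k1 + k2).
0.000000: (-1.960000, -0.500000)
  k1 = (-0.500000, 2.744000)
  predictor → (-2.135000, 0.460400)
  k2 = (0.460400, 2.989000)
  → (-1.966930, 0.503275)
0.350000: (-1.966930, 0.503275)
  k1 = (0.503275, 2.753702)
  predictor → (-1.790784, 1.467071)
  k2 = (1.467071, 2.507097)
  → (-1.622120, 1.423915)
(u(0.7), v(0.7)) ≈ (-1.6221, 1.4239)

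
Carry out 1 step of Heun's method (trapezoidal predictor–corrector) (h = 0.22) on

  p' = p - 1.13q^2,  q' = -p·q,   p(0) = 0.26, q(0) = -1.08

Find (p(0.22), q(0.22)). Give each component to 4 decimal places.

Heun on (p,q): k1 = f(t_n, state_n); k2 = f(t_n + h, state_n + h·k1); state_{n+1} = state_n + (h/2)·(k1 + k2).
0.000000: (0.260000, -1.080000)
  k1 = (-1.058032, 0.280800)
  predictor → (0.027233, -1.018224)
  k2 = (-1.144329, 0.027729)
  → (0.017740, -1.046062)
(p(0.22), q(0.22)) ≈ (0.0177, -1.0461)

0.0177, -1.0461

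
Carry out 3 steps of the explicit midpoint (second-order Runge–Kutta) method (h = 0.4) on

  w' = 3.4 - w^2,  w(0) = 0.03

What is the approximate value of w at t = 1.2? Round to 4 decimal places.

Midpoint: k1 = f(t_n, w_n); k2 = f(t_n + h/2, w_n + (h/2)·k1); w_{n+1} = w_n + h·k2.
t=0.000000, w=0.030000:
  k1 = f(0.000000, 0.030000) = 3.399100
  k2 = f(0.200000, 0.709820) = 2.896156
  w ← 0.030000 + 0.4·2.896156 = 1.188462
t=0.400000, w=1.188462:
  k1 = f(0.400000, 1.188462) = 1.987558
  k2 = f(0.600000, 1.585974) = 0.884687
  w ← 1.188462 + 0.4·0.884687 = 1.542337
t=0.800000, w=1.542337:
  k1 = f(0.800000, 1.542337) = 1.021196
  k2 = f(1.000000, 1.746576) = 0.349471
  w ← 1.542337 + 0.4·0.349471 = 1.682126
w(1.2) ≈ 1.6821

1.6821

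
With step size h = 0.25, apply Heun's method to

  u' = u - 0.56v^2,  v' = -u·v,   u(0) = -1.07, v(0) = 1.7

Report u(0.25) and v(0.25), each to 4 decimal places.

Heun on (u,v): k1 = f(x_n, state_n); k2 = f(x_n + h, state_n + h·k1); state_{n+1} = state_n + (h/2)·(k1 + k2).
0.000000: (-1.070000, 1.700000)
  k1 = (-2.688400, 1.819000)
  predictor → (-1.742100, 2.154750)
  k2 = (-4.342151, 3.753790)
  → (-1.948819, 2.396599)
(u(0.25), v(0.25)) ≈ (-1.9488, 2.3966)

-1.9488, 2.3966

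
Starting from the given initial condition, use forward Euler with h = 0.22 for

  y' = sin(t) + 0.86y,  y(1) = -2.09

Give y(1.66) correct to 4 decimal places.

-2.7893

Euler: y_{n+1} = y_n + h·f(t_n, y_n).
t=1.000000, y=-2.090000: f=-0.955929 → y ← -2.090000 + 0.22·(-0.955929) = -2.300304
t=1.220000, y=-2.300304: f=-1.039162 → y ← -2.300304 + 0.22·(-1.039162) = -2.528920
t=1.440000, y=-2.528920: f=-1.183413 → y ← -2.528920 + 0.22·(-1.183413) = -2.789271
y(1.66) ≈ -2.7893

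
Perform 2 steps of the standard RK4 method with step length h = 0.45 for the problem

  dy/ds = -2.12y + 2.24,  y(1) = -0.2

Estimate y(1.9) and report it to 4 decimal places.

0.8646

RK4: k1 = f(s_n, y_n); k2 = f(s_n + h/2, y_n + (h/2)·k1); k3 = f(s_n + h/2, y_n + (h/2)·k2); k4 = f(s_n + h, y_n + h·k3); y_{n+1} = y_n + (h/6)·(k1 + 2k2 + 2k3 + k4).
s=1.000000, y=-0.200000:
  k1 = f(1.000000, -0.200000) = 2.664000
  k2 = f(1.225000, 0.399400) = 1.393272
  k3 = f(1.225000, 0.113486) = 1.999409
  k4 = f(1.450000, 0.699734) = 0.756564
  y ← -0.200000 + (0.45/6)·(k1 + 2k2 + 2k3 + k4) = 0.565444
s=1.450000, y=0.565444:
  k1 = f(1.450000, 0.565444) = 1.041258
  k2 = f(1.675000, 0.799727) = 0.544578
  k3 = f(1.675000, 0.687974) = 0.781494
  k4 = f(1.900000, 0.917117) = 0.295712
  y ← 0.565444 + (0.45/6)·(k1 + 2k2 + 2k3 + k4) = 0.864628
y(1.9) ≈ 0.8646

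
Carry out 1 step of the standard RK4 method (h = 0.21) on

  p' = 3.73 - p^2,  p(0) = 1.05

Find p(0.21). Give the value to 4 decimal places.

RK4: k1 = f(x_n, p_n); k2 = f(x_n + h/2, p_n + (h/2)·k1); k3 = f(x_n + h/2, p_n + (h/2)·k2); k4 = f(x_n + h, p_n + h·k3); p_{n+1} = p_n + (h/6)·(k1 + 2k2 + 2k3 + k4).
x=0.000000, p=1.050000:
  k1 = f(0.000000, 1.050000) = 2.627500
  k2 = f(0.105000, 1.325888) = 1.972022
  k3 = f(0.105000, 1.257062) = 2.149794
  k4 = f(0.210000, 1.501457) = 1.475627
  p ← 1.050000 + (0.21/6)·(k1 + 2k2 + 2k3 + k4) = 1.482137
p(0.21) ≈ 1.4821

1.4821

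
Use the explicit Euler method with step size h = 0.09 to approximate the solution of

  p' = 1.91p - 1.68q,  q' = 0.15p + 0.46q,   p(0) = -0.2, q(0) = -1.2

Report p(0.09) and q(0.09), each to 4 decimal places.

Euler on (p,q): p_{n+1} = p_n + h·p', q_{n+1} = q_n + h·q'.
0.000000: (-0.200000, -1.200000); f=(1.634000, -0.582000) → (-0.052940, -1.252380)
(p(0.09), q(0.09)) ≈ (-0.0529, -1.2524)

-0.0529, -1.2524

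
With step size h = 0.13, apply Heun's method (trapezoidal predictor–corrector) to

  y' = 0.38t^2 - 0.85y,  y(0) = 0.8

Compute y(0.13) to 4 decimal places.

0.7169

Heun: k1 = f(t_n, y_n); k2 = f(t_n + h, y_n + h·k1); y_{n+1} = y_n + (h/2)·(k1 + k2).
t=0.000000, y=0.800000:
  k1 = f(0.000000, 0.800000) = -0.680000
  k2 = f(0.130000, 0.711600) = -0.598438
  y ← 0.800000 + (0.13/2)·(-0.680000 + (-0.598438)) = 0.716902
y(0.13) ≈ 0.7169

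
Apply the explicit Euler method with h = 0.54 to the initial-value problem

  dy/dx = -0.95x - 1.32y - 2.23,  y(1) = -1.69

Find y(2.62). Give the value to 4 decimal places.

-3.0257

Euler: y_{n+1} = y_n + h·f(x_n, y_n).
x=1.000000, y=-1.690000: f=-0.949200 → y ← -1.690000 + 0.54·(-0.949200) = -2.202568
x=1.540000, y=-2.202568: f=-0.785610 → y ← -2.202568 + 0.54·(-0.785610) = -2.626798
x=2.080000, y=-2.626798: f=-0.738627 → y ← -2.626798 + 0.54·(-0.738627) = -3.025656
y(2.62) ≈ -3.0257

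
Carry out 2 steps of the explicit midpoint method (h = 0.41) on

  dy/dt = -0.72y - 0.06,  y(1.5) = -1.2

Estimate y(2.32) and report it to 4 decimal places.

-0.7087

Midpoint: k1 = f(t_n, y_n); k2 = f(t_n + h/2, y_n + (h/2)·k1); y_{n+1} = y_n + h·k2.
t=1.500000, y=-1.200000:
  k1 = f(1.500000, -1.200000) = 0.804000
  k2 = f(1.705000, -1.035180) = 0.685330
  y ← -1.200000 + 0.41·0.685330 = -0.919015
t=1.910000, y=-0.919015:
  k1 = f(1.910000, -0.919015) = 0.601691
  k2 = f(2.115000, -0.795668) = 0.512881
  y ← -0.919015 + 0.41·0.512881 = -0.708734
y(2.32) ≈ -0.7087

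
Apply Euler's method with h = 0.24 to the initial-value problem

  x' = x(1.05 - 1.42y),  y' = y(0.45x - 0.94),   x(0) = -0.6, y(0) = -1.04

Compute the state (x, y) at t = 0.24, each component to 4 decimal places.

Euler on (x,y): x_{n+1} = x_n + h·x', y_{n+1} = y_n + h·y'.
0.000000: (-0.600000, -1.040000); f=(-1.516080, 1.258400) → (-0.963859, -0.737984)
(x(0.24), y(0.24)) ≈ (-0.9639, -0.7380)

-0.9639, -0.7380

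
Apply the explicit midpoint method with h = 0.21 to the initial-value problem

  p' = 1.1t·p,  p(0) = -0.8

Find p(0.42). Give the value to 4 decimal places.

Midpoint: k1 = f(t_n, p_n); k2 = f(t_n + h/2, p_n + (h/2)·k1); p_{n+1} = p_n + h·k2.
t=0.000000, p=-0.800000:
  k1 = f(0.000000, -0.800000) = 0.000000
  k2 = f(0.105000, -0.800000) = -0.092400
  p ← -0.800000 + 0.21·(-0.092400) = -0.819404
t=0.210000, p=-0.819404:
  k1 = f(0.210000, -0.819404) = -0.189282
  k2 = f(0.315000, -0.839279) = -0.290810
  p ← -0.819404 + 0.21·(-0.290810) = -0.880474
p(0.42) ≈ -0.8805

-0.8805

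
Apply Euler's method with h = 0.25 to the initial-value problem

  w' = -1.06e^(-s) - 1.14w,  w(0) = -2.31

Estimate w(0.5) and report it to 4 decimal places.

-1.5768

Euler: w_{n+1} = w_n + h·f(s_n, w_n).
s=0.000000, w=-2.310000: f=1.573400 → w ← -2.310000 + 0.25·1.573400 = -1.916650
s=0.250000, w=-1.916650: f=1.359452 → w ← -1.916650 + 0.25·1.359452 = -1.576787
w(0.5) ≈ -1.5768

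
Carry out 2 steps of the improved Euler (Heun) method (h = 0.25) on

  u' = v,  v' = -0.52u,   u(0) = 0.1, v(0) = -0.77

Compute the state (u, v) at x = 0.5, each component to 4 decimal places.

Heun on (u,v): k1 = f(x_n, state_n); k2 = f(x_n + h, state_n + h·k1); state_{n+1} = state_n + (h/2)·(k1 + k2).
0.000000: (0.100000, -0.770000)
  k1 = (-0.770000, -0.052000)
  predictor → (-0.092500, -0.783000)
  k2 = (-0.783000, 0.048100)
  → (-0.094125, -0.770487)
0.250000: (-0.094125, -0.770487)
  k1 = (-0.770487, 0.048945)
  predictor → (-0.286747, -0.758251)
  k2 = (-0.758251, 0.149108)
  → (-0.285217, -0.745731)
(u(0.5), v(0.5)) ≈ (-0.2852, -0.7457)

-0.2852, -0.7457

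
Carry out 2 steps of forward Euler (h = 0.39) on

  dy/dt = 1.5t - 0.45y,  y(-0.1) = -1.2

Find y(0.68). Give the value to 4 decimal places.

-0.6943

Euler: y_{n+1} = y_n + h·f(t_n, y_n).
t=-0.100000, y=-1.200000: f=0.390000 → y ← -1.200000 + 0.39·0.390000 = -1.047900
t=0.290000, y=-1.047900: f=0.906555 → y ← -1.047900 + 0.39·0.906555 = -0.694344
y(0.68) ≈ -0.6943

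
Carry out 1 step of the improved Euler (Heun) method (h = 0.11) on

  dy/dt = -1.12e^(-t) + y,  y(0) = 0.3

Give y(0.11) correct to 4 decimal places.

Heun: k1 = f(t_n, y_n); k2 = f(t_n + h, y_n + h·k1); y_{n+1} = y_n + (h/2)·(k1 + k2).
t=0.000000, y=0.300000:
  k1 = f(0.000000, 0.300000) = -0.820000
  k2 = f(0.110000, 0.209800) = -0.793534
  y ← 0.300000 + (0.11/2)·(-0.820000 + (-0.793534)) = 0.211256
y(0.11) ≈ 0.2113

0.2113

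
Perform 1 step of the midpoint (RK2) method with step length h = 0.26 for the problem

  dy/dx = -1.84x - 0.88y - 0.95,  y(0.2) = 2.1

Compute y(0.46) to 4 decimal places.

Midpoint: k1 = f(x_n, y_n); k2 = f(x_n + h/2, y_n + (h/2)·k1); y_{n+1} = y_n + h·k2.
x=0.200000, y=2.100000:
  k1 = f(0.200000, 2.100000) = -3.166000
  k2 = f(0.330000, 1.688420) = -3.043010
  y ← 2.100000 + 0.26·(-3.043010) = 1.308818
y(0.46) ≈ 1.3088

1.3088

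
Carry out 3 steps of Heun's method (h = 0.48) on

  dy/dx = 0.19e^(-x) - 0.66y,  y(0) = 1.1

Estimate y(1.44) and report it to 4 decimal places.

0.5155

Heun: k1 = f(x_n, y_n); k2 = f(x_n + h, y_n + h·k1); y_{n+1} = y_n + (h/2)·(k1 + k2).
x=0.000000, y=1.100000:
  k1 = f(0.000000, 1.100000) = -0.536000
  k2 = f(0.480000, 0.842720) = -0.438626
  y ← 1.100000 + (0.48/2)·(-0.536000 + (-0.438626)) = 0.866090
x=0.480000, y=0.866090:
  k1 = f(0.480000, 0.866090) = -0.454050
  k2 = f(0.960000, 0.648146) = -0.355026
  y ← 0.866090 + (0.48/2)·(-0.454050 + (-0.355026)) = 0.671911
x=0.960000, y=0.671911:
  k1 = f(0.960000, 0.671911) = -0.370712
  k2 = f(1.440000, 0.493970) = -0.281004
  y ← 0.671911 + (0.48/2)·(-0.370712 + (-0.281004)) = 0.515500
y(1.44) ≈ 0.5155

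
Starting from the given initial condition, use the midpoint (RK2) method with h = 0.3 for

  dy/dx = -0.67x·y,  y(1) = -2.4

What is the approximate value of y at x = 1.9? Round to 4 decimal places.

Midpoint: k1 = f(x_n, y_n); k2 = f(x_n + h/2, y_n + (h/2)·k1); y_{n+1} = y_n + h·k2.
x=1.000000, y=-2.400000:
  k1 = f(1.000000, -2.400000) = 1.608000
  k2 = f(1.150000, -2.158800) = 1.663355
  y ← -2.400000 + 0.3·1.663355 = -1.900993
x=1.300000, y=-1.900993:
  k1 = f(1.300000, -1.900993) = 1.655765
  k2 = f(1.450000, -1.652629) = 1.605529
  y ← -1.900993 + 0.3·1.605529 = -1.419335
x=1.600000, y=-1.419335:
  k1 = f(1.600000, -1.419335) = 1.521527
  k2 = f(1.750000, -1.191106) = 1.396571
  y ← -1.419335 + 0.3·1.396571 = -1.000363
y(1.9) ≈ -1.0004

-1.0004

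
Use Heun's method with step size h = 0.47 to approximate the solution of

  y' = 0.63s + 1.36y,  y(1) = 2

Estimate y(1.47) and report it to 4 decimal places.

Heun: k1 = f(s_n, y_n); k2 = f(s_n + h, y_n + h·k1); y_{n+1} = y_n + (h/2)·(k1 + k2).
s=1.000000, y=2.000000:
  k1 = f(1.000000, 2.000000) = 3.350000
  k2 = f(1.470000, 3.574500) = 5.787420
  y ← 2.000000 + (0.47/2)·(3.350000 + 5.787420) = 4.147294
y(1.47) ≈ 4.1473

4.1473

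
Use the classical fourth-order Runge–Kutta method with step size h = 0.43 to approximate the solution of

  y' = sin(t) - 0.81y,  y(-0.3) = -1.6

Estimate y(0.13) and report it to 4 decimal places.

-1.1555

RK4: k1 = f(t_n, y_n); k2 = f(t_n + h/2, y_n + (h/2)·k1); k3 = f(t_n + h/2, y_n + (h/2)·k2); k4 = f(t_n + h, y_n + h·k3); y_{n+1} = y_n + (h/6)·(k1 + 2k2 + 2k3 + k4).
t=-0.300000, y=-1.600000:
  k1 = f(-0.300000, -1.600000) = 1.000480
  k2 = f(-0.085000, -1.384897) = 1.036869
  k3 = f(-0.085000, -1.377073) = 1.030532
  k4 = f(0.130000, -1.156871) = 1.066700
  y ← -1.600000 + (0.43/6)·(k1 + 2k2 + 2k3 + k4) = -1.155525
y(0.13) ≈ -1.1555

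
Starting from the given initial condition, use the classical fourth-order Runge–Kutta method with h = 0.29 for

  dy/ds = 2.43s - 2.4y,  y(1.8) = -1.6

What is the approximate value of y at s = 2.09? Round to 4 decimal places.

0.1946

RK4: k1 = f(s_n, y_n); k2 = f(s_n + h/2, y_n + (h/2)·k1); k3 = f(s_n + h/2, y_n + (h/2)·k2); k4 = f(s_n + h, y_n + h·k3); y_{n+1} = y_n + (h/6)·(k1 + 2k2 + 2k3 + k4).
s=1.800000, y=-1.600000:
  k1 = f(1.800000, -1.600000) = 8.214000
  k2 = f(1.945000, -0.408970) = 5.707878
  k3 = f(1.945000, -0.772358) = 6.580008
  k4 = f(2.090000, 0.308202) = 4.339014
  y ← -1.600000 + (0.29/6)·(k1 + 2k2 + 2k3 + k4) = 0.194558
y(2.09) ≈ 0.1946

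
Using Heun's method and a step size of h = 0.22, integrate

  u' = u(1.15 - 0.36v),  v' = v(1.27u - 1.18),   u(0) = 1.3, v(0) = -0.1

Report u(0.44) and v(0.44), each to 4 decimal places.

2.1856, -0.1519

Heun on (u,v): k1 = f(t_n, state_n); k2 = f(t_n + h, state_n + h·k1); state_{n+1} = state_n + (h/2)·(k1 + k2).
0.000000: (1.300000, -0.100000)
  k1 = (1.541800, -0.047100)
  predictor → (1.639196, -0.110362)
  k2 = (1.950201, -0.099522)
  → (1.684120, -0.116128)
0.220000: (1.684120, -0.116128)
  k1 = (2.007145, -0.111348)
  predictor → (2.125692, -0.140625)
  k2 = (2.552159, -0.213698)
  → (2.185644, -0.151883)
(u(0.44), v(0.44)) ≈ (2.1856, -0.1519)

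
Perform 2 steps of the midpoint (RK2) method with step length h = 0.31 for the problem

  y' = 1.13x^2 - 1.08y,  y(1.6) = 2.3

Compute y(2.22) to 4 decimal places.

Midpoint: k1 = f(x_n, y_n); k2 = f(x_n + h/2, y_n + (h/2)·k1); y_{n+1} = y_n + h·k2.
x=1.600000, y=2.300000:
  k1 = f(1.600000, 2.300000) = 0.408800
  k2 = f(1.755000, 2.363364) = 0.927995
  y ← 2.300000 + 0.31·0.927995 = 2.587678
x=1.910000, y=2.587678:
  k1 = f(1.910000, 2.587678) = 1.327660
  k2 = f(2.065000, 2.793466) = 1.801631
  y ← 2.587678 + 0.31·1.801631 = 3.146184
y(2.22) ≈ 3.1462

3.1462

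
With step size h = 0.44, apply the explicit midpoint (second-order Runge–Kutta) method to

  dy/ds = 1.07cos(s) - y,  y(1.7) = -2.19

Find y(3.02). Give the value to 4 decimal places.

Midpoint: k1 = f(s_n, y_n); k2 = f(s_n + h/2, y_n + (h/2)·k1); y_{n+1} = y_n + h·k2.
s=1.700000, y=-2.190000:
  k1 = f(1.700000, -2.190000) = 2.052136
  k2 = f(1.920000, -1.738530) = 1.372430
  y ← -2.190000 + 0.44·1.372430 = -1.586131
s=2.140000, y=-1.586131:
  k1 = f(2.140000, -1.586131) = 1.009442
  k2 = f(2.360000, -1.364054) = 0.604576
  y ← -1.586131 + 0.44·0.604576 = -1.320118
s=2.580000, y=-1.320118:
  k1 = f(2.580000, -1.320118) = 0.414461
  k2 = f(2.800000, -1.228936) = 0.220758
  y ← -1.320118 + 0.44·0.220758 = -1.222984
y(3.02) ≈ -1.2230

-1.2230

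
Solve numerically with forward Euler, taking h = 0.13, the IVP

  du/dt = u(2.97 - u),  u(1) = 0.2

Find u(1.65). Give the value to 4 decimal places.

Euler: u_{n+1} = u_n + h·f(t_n, u_n).
t=1.000000, u=0.200000: f=0.554000 → u ← 0.200000 + 0.13·0.554000 = 0.272020
t=1.130000, u=0.272020: f=0.733905 → u ← 0.272020 + 0.13·0.733905 = 0.367428
t=1.260000, u=0.367428: f=0.956257 → u ← 0.367428 + 0.13·0.956257 = 0.491741
t=1.390000, u=0.491741: f=1.218662 → u ← 0.491741 + 0.13·1.218662 = 0.650167
t=1.520000, u=0.650167: f=1.508279 → u ← 0.650167 + 0.13·1.508279 = 0.846243
u(1.65) ≈ 0.8462

0.8462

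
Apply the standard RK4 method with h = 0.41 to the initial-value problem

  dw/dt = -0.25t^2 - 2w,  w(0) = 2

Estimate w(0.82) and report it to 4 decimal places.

0.3606

RK4: k1 = f(t_n, w_n); k2 = f(t_n + h/2, w_n + (h/2)·k1); k3 = f(t_n + h/2, w_n + (h/2)·k2); k4 = f(t_n + h, w_n + h·k3); w_{n+1} = w_n + (h/6)·(k1 + 2k2 + 2k3 + k4).
t=0.000000, w=2.000000:
  k1 = f(0.000000, 2.000000) = -4.000000
  k2 = f(0.205000, 1.180000) = -2.370506
  k3 = f(0.205000, 1.514046) = -3.038599
  k4 = f(0.410000, 0.754175) = -1.550374
  w ← 2.000000 + (0.41/6)·(k1 + 2k2 + 2k3 + k4) = 0.881480
t=0.410000, w=0.881480:
  k1 = f(0.410000, 0.881480) = -1.804985
  k2 = f(0.615000, 0.511458) = -1.117473
  k3 = f(0.615000, 0.652398) = -1.399353
  k4 = f(0.820000, 0.307745) = -0.783591
  w ← 0.881480 + (0.41/6)·(k1 + 2k2 + 2k3 + k4) = 0.360628
w(0.82) ≈ 0.3606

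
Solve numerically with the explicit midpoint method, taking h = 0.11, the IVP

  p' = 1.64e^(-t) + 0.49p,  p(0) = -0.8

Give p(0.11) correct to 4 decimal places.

-0.6687

Midpoint: k1 = f(t_n, p_n); k2 = f(t_n + h/2, p_n + (h/2)·k1); p_{n+1} = p_n + h·k2.
t=0.000000, p=-0.800000:
  k1 = f(0.000000, -0.800000) = 1.248000
  k2 = f(0.055000, -0.731360) = 1.193869
  p ← -0.800000 + 0.11·1.193869 = -0.668674
p(0.11) ≈ -0.6687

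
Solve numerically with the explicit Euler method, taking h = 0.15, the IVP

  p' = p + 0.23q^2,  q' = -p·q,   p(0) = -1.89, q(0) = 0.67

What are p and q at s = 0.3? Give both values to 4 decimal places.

-2.4562, 1.1383

Euler on (p,q): p_{n+1} = p_n + h·p', q_{n+1} = q_n + h·q'.
0.000000: (-1.890000, 0.670000); f=(-1.786753, 1.266300) → (-2.158013, 0.859945)
0.150000: (-2.158013, 0.859945); f=(-1.987927, 1.855772) → (-2.456202, 1.138311)
(p(0.3), q(0.3)) ≈ (-2.4562, 1.1383)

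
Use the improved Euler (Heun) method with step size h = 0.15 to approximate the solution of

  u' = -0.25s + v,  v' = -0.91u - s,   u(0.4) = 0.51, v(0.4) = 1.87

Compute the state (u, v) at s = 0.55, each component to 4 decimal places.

Heun on (u,v): k1 = f(s_n, state_n); k2 = f(s_n + h, state_n + h·k1); state_{n+1} = state_n + (h/2)·(k1 + k2).
0.400000: (0.510000, 1.870000)
  k1 = (1.770000, -0.864100)
  predictor → (0.775500, 1.740385)
  k2 = (1.602885, -1.255705)
  → (0.762966, 1.711015)
(u(0.55), v(0.55)) ≈ (0.7630, 1.7110)

0.7630, 1.7110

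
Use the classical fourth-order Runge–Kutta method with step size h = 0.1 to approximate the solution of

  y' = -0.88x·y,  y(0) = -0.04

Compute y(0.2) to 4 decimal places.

RK4: k1 = f(x_n, y_n); k2 = f(x_n + h/2, y_n + (h/2)·k1); k3 = f(x_n + h/2, y_n + (h/2)·k2); k4 = f(x_n + h, y_n + h·k3); y_{n+1} = y_n + (h/6)·(k1 + 2k2 + 2k3 + k4).
x=0.000000, y=-0.040000:
  k1 = f(0.000000, -0.040000) = 0.000000
  k2 = f(0.050000, -0.040000) = 0.001760
  k3 = f(0.050000, -0.039912) = 0.001756
  k4 = f(0.100000, -0.039824) = 0.003505
  y ← -0.040000 + (0.1/6)·(k1 + 2k2 + 2k3 + k4) = -0.039824
x=0.100000, y=-0.039824:
  k1 = f(0.100000, -0.039824) = 0.003505
  k2 = f(0.150000, -0.039649) = 0.005234
  k3 = f(0.150000, -0.039563) = 0.005222
  k4 = f(0.200000, -0.039302) = 0.006917
  y ← -0.039824 + (0.1/6)·(k1 + 2k2 + 2k3 + k4) = -0.039302
y(0.2) ≈ -0.0393

-0.0393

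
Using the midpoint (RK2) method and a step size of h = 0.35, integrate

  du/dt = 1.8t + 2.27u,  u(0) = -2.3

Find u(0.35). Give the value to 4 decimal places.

Midpoint: k1 = f(t_n, u_n); k2 = f(t_n + h/2, u_n + (h/2)·k1); u_{n+1} = u_n + h·k2.
t=0.000000, u=-2.300000:
  k1 = f(0.000000, -2.300000) = -5.221000
  k2 = f(0.175000, -3.213675) = -6.980042
  u ← -2.300000 + 0.35·(-6.980042) = -4.743015
u(0.35) ≈ -4.7430

-4.7430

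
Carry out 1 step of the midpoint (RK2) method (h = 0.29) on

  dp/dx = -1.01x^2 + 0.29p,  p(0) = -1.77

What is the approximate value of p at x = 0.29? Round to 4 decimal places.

-1.9313

Midpoint: k1 = f(x_n, p_n); k2 = f(x_n + h/2, p_n + (h/2)·k1); p_{n+1} = p_n + h·k2.
x=0.000000, p=-1.770000:
  k1 = f(0.000000, -1.770000) = -0.513300
  k2 = f(0.145000, -1.844429) = -0.556120
  p ← -1.770000 + 0.29·(-0.556120) = -1.931275
p(0.29) ≈ -1.9313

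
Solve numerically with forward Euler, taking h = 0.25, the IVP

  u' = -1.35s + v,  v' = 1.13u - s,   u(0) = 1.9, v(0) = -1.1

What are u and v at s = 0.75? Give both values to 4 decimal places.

Euler on (u,v): u_{n+1} = u_n + h·u', v_{n+1} = v_n + h·v'.
0.000000: (1.900000, -1.100000); f=(-1.100000, 2.147000) → (1.625000, -0.563250)
0.250000: (1.625000, -0.563250); f=(-0.900750, 1.586250) → (1.399812, -0.166688)
0.500000: (1.399812, -0.166688); f=(-0.841688, 1.081788) → (1.189391, 0.103760)
(u(0.75), v(0.75)) ≈ (1.1894, 0.1038)

1.1894, 0.1038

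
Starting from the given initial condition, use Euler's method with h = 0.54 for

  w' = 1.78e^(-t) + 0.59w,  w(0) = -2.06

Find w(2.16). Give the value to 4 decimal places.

Euler: w_{n+1} = w_n + h·f(t_n, w_n).
t=0.000000, w=-2.060000: f=0.564600 → w ← -2.060000 + 0.54·0.564600 = -1.755116
t=0.540000, w=-1.755116: f=0.001773 → w ← -1.755116 + 0.54·0.001773 = -1.754158
t=1.080000, w=-1.754158: f=-0.430473 → w ← -1.754158 + 0.54·(-0.430473) = -1.986614
t=1.620000, w=-1.986614: f=-0.819843 → w ← -1.986614 + 0.54·(-0.819843) = -2.429329
w(2.16) ≈ -2.4293

-2.4293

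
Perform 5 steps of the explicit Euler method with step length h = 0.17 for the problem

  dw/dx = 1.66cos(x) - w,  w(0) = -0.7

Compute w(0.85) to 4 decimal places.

Euler: w_{n+1} = w_n + h·f(x_n, w_n).
x=0.000000, w=-0.700000: f=2.360000 → w ← -0.700000 + 0.17·2.360000 = -0.298800
x=0.170000, w=-0.298800: f=1.934871 → w ← -0.298800 + 0.17·1.934871 = 0.030128
x=0.340000, w=0.030128: f=1.534845 → w ← 0.030128 + 0.17·1.534845 = 0.291052
x=0.510000, w=0.291052: f=1.157704 → w ← 0.291052 + 0.17·1.157704 = 0.487861
x=0.680000, w=0.487861: f=0.802909 → w ← 0.487861 + 0.17·0.802909 = 0.624356
w(0.85) ≈ 0.6244

0.6244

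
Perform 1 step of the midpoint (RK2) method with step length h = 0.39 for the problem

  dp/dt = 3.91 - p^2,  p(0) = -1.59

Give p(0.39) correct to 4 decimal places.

Midpoint: k1 = f(t_n, p_n); k2 = f(t_n + h/2, p_n + (h/2)·k1); p_{n+1} = p_n + h·k2.
t=0.000000, p=-1.590000:
  k1 = f(0.000000, -1.590000) = 1.381900
  k2 = f(0.195000, -1.320530) = 2.166202
  p ← -1.590000 + 0.39·2.166202 = -0.745181
p(0.39) ≈ -0.7452

-0.7452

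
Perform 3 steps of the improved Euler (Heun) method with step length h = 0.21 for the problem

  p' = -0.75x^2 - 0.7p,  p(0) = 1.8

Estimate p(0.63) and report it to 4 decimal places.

Heun: k1 = f(x_n, p_n); k2 = f(x_n + h, p_n + h·k1); p_{n+1} = p_n + (h/2)·(k1 + k2).
x=0.000000, p=1.800000:
  k1 = f(0.000000, 1.800000) = -1.260000
  k2 = f(0.210000, 1.535400) = -1.107855
  p ← 1.800000 + (0.21/2)·(-1.260000 + (-1.107855)) = 1.551375
x=0.210000, p=1.551375:
  k1 = f(0.210000, 1.551375) = -1.119038
  k2 = f(0.420000, 1.316377) = -1.053764
  p ← 1.551375 + (0.21/2)·(-1.119038 + (-1.053764)) = 1.323231
x=0.420000, p=1.323231:
  k1 = f(0.420000, 1.323231) = -1.058562
  k2 = f(0.630000, 1.100933) = -1.068328
  p ← 1.323231 + (0.21/2)·(-1.058562 + (-1.068328)) = 1.099908
p(0.63) ≈ 1.0999

1.0999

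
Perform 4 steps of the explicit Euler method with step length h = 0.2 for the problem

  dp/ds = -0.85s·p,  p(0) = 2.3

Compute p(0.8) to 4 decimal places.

Euler: p_{n+1} = p_n + h·f(s_n, p_n).
s=0.000000, p=2.300000: f=0.000000 → p ← 2.300000 + 0.2·0.000000 = 2.300000
s=0.200000, p=2.300000: f=-0.391000 → p ← 2.300000 + 0.2·(-0.391000) = 2.221800
s=0.400000, p=2.221800: f=-0.755412 → p ← 2.221800 + 0.2·(-0.755412) = 2.070718
s=0.600000, p=2.070718: f=-1.056066 → p ← 2.070718 + 0.2·(-1.056066) = 1.859504
p(0.8) ≈ 1.8595

1.8595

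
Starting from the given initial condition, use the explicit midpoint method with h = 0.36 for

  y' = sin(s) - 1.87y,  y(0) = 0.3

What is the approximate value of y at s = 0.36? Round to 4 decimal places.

0.2305

Midpoint: k1 = f(s_n, y_n); k2 = f(s_n + h/2, y_n + (h/2)·k1); y_{n+1} = y_n + h·k2.
s=0.000000, y=0.300000:
  k1 = f(0.000000, 0.300000) = -0.561000
  k2 = f(0.180000, 0.199020) = -0.193138
  y ← 0.300000 + 0.36·(-0.193138) = 0.230470
y(0.36) ≈ 0.2305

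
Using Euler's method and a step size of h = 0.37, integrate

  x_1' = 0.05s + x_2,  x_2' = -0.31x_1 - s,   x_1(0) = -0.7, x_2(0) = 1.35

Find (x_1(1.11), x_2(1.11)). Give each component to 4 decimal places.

Euler on (x_1,x_2): x_1_{n+1} = x_1_n + h·x_1', x_2_{n+1} = x_2_n + h·x_2'.
0.000000: (-0.700000, 1.350000); f=(1.350000, 0.217000) → (-0.200500, 1.430290)
0.370000: (-0.200500, 1.430290); f=(1.448790, -0.307845) → (0.335552, 1.316387)
0.740000: (0.335552, 1.316387); f=(1.353387, -0.844021) → (0.836306, 1.004100)
(x_1(1.11), x_2(1.11)) ≈ (0.8363, 1.0041)

0.8363, 1.0041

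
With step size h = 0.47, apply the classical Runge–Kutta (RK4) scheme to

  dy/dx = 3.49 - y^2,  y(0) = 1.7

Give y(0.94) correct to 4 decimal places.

1.8551

RK4: k1 = f(x_n, y_n); k2 = f(x_n + h/2, y_n + (h/2)·k1); k3 = f(x_n + h/2, y_n + (h/2)·k2); k4 = f(x_n + h, y_n + h·k3); y_{n+1} = y_n + (h/6)·(k1 + 2k2 + 2k3 + k4).
x=0.000000, y=1.700000:
  k1 = f(0.000000, 1.700000) = 0.600000
  k2 = f(0.235000, 1.841000) = 0.100719
  k3 = f(0.235000, 1.723669) = 0.518965
  k4 = f(0.470000, 1.943914) = -0.288800
  y ← 1.700000 + (0.47/6)·(k1 + 2k2 + 2k3 + k4) = 1.821461
x=0.470000, y=1.821461:
  k1 = f(0.470000, 1.821461) = 0.172279
  k2 = f(0.705000, 1.861947) = 0.023154
  k3 = f(0.705000, 1.826902) = 0.152428
  k4 = f(0.940000, 1.893102) = -0.093836
  y ← 1.821461 + (0.47/6)·(k1 + 2k2 + 2k3 + k4) = 1.855114
y(0.94) ≈ 1.8551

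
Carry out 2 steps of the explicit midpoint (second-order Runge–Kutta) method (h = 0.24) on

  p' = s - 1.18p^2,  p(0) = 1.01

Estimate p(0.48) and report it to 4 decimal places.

Midpoint: k1 = f(s_n, p_n); k2 = f(s_n + h/2, p_n + (h/2)·k1); p_{n+1} = p_n + h·k2.
s=0.000000, p=1.010000:
  k1 = f(0.000000, 1.010000) = -1.203718
  k2 = f(0.120000, 0.865554) = -0.764036
  p ← 1.010000 + 0.24·(-0.764036) = 0.826631
s=0.240000, p=0.826631:
  k1 = f(0.240000, 0.826631) = -0.566317
  k2 = f(0.360000, 0.758673) = -0.319190
  p ← 0.826631 + 0.24·(-0.319190) = 0.750026
p(0.48) ≈ 0.7500

0.7500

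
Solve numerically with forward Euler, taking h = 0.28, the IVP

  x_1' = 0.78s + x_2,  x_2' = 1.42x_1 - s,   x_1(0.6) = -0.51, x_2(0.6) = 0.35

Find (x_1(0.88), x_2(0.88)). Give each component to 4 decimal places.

-0.2810, -0.0208

Euler on (x_1,x_2): x_1_{n+1} = x_1_n + h·x_1', x_2_{n+1} = x_2_n + h·x_2'.
0.600000: (-0.510000, 0.350000); f=(0.818000, -1.324200) → (-0.280960, -0.020776)
(x_1(0.88), x_2(0.88)) ≈ (-0.2810, -0.0208)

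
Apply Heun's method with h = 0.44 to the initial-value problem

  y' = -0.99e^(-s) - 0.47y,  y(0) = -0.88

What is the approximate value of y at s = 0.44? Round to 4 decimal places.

Heun: k1 = f(s_n, y_n); k2 = f(s_n + h, y_n + h·k1); y_{n+1} = y_n + (h/2)·(k1 + k2).
s=0.000000, y=-0.880000:
  k1 = f(0.000000, -0.880000) = -0.576400
  k2 = f(0.440000, -1.133616) = -0.104797
  y ← -0.880000 + (0.44/2)·(-0.576400 + (-0.104797)) = -1.029863
y(0.44) ≈ -1.0299

-1.0299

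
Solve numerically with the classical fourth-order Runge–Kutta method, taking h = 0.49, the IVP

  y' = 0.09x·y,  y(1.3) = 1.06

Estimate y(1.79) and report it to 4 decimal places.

1.1347

RK4: k1 = f(x_n, y_n); k2 = f(x_n + h/2, y_n + (h/2)·k1); k3 = f(x_n + h/2, y_n + (h/2)·k2); k4 = f(x_n + h, y_n + h·k3); y_{n+1} = y_n + (h/6)·(k1 + 2k2 + 2k3 + k4).
x=1.300000, y=1.060000:
  k1 = f(1.300000, 1.060000) = 0.124020
  k2 = f(1.545000, 1.090385) = 0.151618
  k3 = f(1.545000, 1.097146) = 0.152558
  k4 = f(1.790000, 1.134754) = 0.182809
  y ← 1.060000 + (0.49/6)·(k1 + 2k2 + 2k3 + k4) = 1.134740
y(1.79) ≈ 1.1347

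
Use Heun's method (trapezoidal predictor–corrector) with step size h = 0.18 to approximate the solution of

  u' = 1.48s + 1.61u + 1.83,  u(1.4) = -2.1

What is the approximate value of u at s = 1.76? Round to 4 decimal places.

-1.7388

Heun: k1 = f(s_n, u_n); k2 = f(s_n + h, u_n + h·k1); u_{n+1} = u_n + (h/2)·(k1 + k2).
s=1.400000, u=-2.100000:
  k1 = f(1.400000, -2.100000) = 0.521000
  k2 = f(1.580000, -2.006220) = 0.938386
  u ← -2.100000 + (0.18/2)·(0.521000 + 0.938386) = -1.968655
s=1.580000, u=-1.968655:
  k1 = f(1.580000, -1.968655) = 0.998865
  k2 = f(1.760000, -1.788860) = 1.554736
  u ← -1.968655 + (0.18/2)·(0.998865 + 1.554736) = -1.738831
u(1.76) ≈ -1.7388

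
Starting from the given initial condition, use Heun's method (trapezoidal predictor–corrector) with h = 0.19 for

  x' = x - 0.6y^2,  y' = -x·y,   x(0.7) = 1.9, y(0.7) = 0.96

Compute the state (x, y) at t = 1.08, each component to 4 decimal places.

2.6334, 0.4282

Heun on (x,y): k1 = f(t_n, state_n); k2 = f(t_n + h, state_n + h·k1); state_{n+1} = state_n + (h/2)·(k1 + k2).
0.700000: (1.900000, 0.960000)
  k1 = (1.347040, -1.824000)
  predictor → (2.155938, 0.613440)
  k2 = (1.930152, -1.322538)
  → (2.211333, 0.661079)
0.890000: (2.211333, 0.661079)
  k1 = (1.949118, -1.461866)
  predictor → (2.581666, 0.383324)
  k2 = (2.493503, -0.989615)
  → (2.633382, 0.428188)
(x(1.08), y(1.08)) ≈ (2.6334, 0.4282)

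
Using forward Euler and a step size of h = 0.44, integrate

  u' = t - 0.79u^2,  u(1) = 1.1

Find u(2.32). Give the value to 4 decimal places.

1.5413

Euler: u_{n+1} = u_n + h·f(t_n, u_n).
t=1.000000, u=1.100000: f=0.044100 → u ← 1.100000 + 0.44·0.044100 = 1.119404
t=1.440000, u=1.119404: f=0.450078 → u ← 1.119404 + 0.44·0.450078 = 1.317438
t=1.880000, u=1.317438: f=0.508841 → u ← 1.317438 + 0.44·0.508841 = 1.541329
u(2.32) ≈ 1.5413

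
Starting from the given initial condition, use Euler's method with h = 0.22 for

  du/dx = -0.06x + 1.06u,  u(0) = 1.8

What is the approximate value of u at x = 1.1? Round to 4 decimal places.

5.0972

Euler: u_{n+1} = u_n + h·f(x_n, u_n).
x=0.000000, u=1.800000: f=1.908000 → u ← 1.800000 + 0.22·1.908000 = 2.219760
x=0.220000, u=2.219760: f=2.339746 → u ← 2.219760 + 0.22·2.339746 = 2.734504
x=0.440000, u=2.734504: f=2.872174 → u ← 2.734504 + 0.22·2.872174 = 3.366382
x=0.660000, u=3.366382: f=3.528765 → u ← 3.366382 + 0.22·3.528765 = 4.142711
x=0.880000, u=4.142711: f=4.338473 → u ← 4.142711 + 0.22·4.338473 = 5.097175
u(1.1) ≈ 5.0972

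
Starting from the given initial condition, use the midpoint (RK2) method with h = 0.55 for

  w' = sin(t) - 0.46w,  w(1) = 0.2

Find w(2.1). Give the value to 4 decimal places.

0.9484

Midpoint: k1 = f(t_n, w_n); k2 = f(t_n + h/2, w_n + (h/2)·k1); w_{n+1} = w_n + h·k2.
t=1.000000, w=0.200000:
  k1 = f(1.000000, 0.200000) = 0.749471
  k2 = f(1.275000, 0.406105) = 0.769762
  w ← 0.200000 + 0.55·0.769762 = 0.623369
t=1.550000, w=0.623369:
  k1 = f(1.550000, 0.623369) = 0.713034
  k2 = f(1.825000, 0.819454) = 0.590915
  w ← 0.623369 + 0.55·0.590915 = 0.948373
w(2.1) ≈ 0.9484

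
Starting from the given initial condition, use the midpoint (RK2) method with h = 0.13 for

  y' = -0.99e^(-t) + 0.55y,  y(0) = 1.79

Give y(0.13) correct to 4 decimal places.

Midpoint: k1 = f(t_n, y_n); k2 = f(t_n + h/2, y_n + (h/2)·k1); y_{n+1} = y_n + h·k2.
t=0.000000, y=1.790000:
  k1 = f(0.000000, 1.790000) = -0.005500
  k2 = f(0.065000, 1.789643) = 0.056607
  y ← 1.790000 + 0.13·0.056607 = 1.797359
y(0.13) ≈ 1.7974

1.7974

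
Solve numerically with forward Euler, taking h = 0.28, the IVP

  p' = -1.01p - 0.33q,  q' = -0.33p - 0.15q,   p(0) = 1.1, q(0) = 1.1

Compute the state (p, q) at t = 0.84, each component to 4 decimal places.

Euler on (p,q): p_{n+1} = p_n + h·p', q_{n+1} = q_n + h·q'.
0.000000: (1.100000, 1.100000); f=(-1.474000, -0.528000) → (0.687280, 0.952160)
0.280000: (0.687280, 0.952160); f=(-1.008366, -0.369626) → (0.404938, 0.848665)
0.560000: (0.404938, 0.848665); f=(-0.689046, -0.260929) → (0.212005, 0.775604)
(p(0.84), q(0.84)) ≈ (0.2120, 0.7756)

0.2120, 0.7756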